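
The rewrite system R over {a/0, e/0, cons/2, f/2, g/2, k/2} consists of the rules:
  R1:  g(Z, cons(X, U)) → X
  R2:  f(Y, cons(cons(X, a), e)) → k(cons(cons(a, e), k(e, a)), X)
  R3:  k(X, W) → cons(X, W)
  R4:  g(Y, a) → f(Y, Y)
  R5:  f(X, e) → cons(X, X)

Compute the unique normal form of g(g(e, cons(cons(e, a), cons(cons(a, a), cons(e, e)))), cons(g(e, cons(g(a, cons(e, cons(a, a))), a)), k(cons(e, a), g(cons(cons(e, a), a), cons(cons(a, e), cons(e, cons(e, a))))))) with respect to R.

1. g(g(e, cons(cons(e, a), cons(cons(a, a), cons(e, e)))), cons(g(e, cons(g(a, cons(e, cons(a, a))), a)), k(cons(e, a), g(cons(cons(e, a), a), cons(cons(a, e), cons(e, cons(e, a)))))))  →  g(e, cons(g(a, cons(e, cons(a, a))), a))   [R1 at ε]
2. g(e, cons(g(a, cons(e, cons(a, a))), a))  →  g(a, cons(e, cons(a, a)))   [R1 at ε]
3. g(a, cons(e, cons(a, a)))  →  e   [R1 at ε]

e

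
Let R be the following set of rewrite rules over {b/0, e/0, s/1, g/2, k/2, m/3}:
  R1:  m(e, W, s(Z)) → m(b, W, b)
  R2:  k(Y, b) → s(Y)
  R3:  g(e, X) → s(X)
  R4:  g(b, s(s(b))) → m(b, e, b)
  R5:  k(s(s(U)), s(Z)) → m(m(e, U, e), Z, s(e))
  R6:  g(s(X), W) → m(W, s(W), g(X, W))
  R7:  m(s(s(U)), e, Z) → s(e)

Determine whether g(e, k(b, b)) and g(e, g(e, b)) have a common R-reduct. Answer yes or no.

Reduce t₁ = g(e, k(b, b)):
1. g(e, k(b, b))  →  s(k(b, b))   [R3 at ε]
2. s(k(b, b))  →  s(s(b))   [R2 at 1]

Reduce t₂ = g(e, g(e, b)):
1. g(e, g(e, b))  →  s(g(e, b))   [R3 at ε]
2. s(g(e, b))  →  s(s(b))   [R3 at 1]

yes — NF(t₁) = s(s(b)), NF(t₂) = s(s(b))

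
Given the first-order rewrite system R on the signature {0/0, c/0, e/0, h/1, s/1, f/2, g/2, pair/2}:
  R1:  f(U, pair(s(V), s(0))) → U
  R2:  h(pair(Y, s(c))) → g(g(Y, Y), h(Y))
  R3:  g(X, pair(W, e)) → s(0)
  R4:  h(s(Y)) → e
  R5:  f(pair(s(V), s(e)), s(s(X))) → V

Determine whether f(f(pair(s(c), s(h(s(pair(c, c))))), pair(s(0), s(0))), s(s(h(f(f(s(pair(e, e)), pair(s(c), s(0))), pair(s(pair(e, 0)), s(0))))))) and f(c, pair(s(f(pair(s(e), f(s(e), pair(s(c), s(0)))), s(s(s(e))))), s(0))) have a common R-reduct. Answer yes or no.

yes — NF(t₁) = c, NF(t₂) = c

Reduce t₁ = f(f(pair(s(c), s(h(s(pair(c, c))))), pair(s(0), s(0))), s(s(h(f(f(s(pair(e, e)), pair(s(c), s(0))), pair(s(pair(e, 0)), s(0))))))):
1. f(f(pair(s(c), s(h(s(pair(c, c))))), pair(s(0), s(0))), s(s(h(f(f(s(pair(e, e)), pair(s(c), s(0))), pair(s(pair(e, 0)), s(0)))))))  →  f(pair(s(c), s(h(s(pair(c, c))))), s(s(h(f(f(s(pair(e, e)), pair(s(c), s(0))), pair(s(pair(e, 0)), s(0)))))))   [R1 at 1]
2. f(pair(s(c), s(h(s(pair(c, c))))), s(s(h(f(f(s(pair(e, e)), pair(s(c), s(0))), pair(s(pair(e, 0)), s(0)))))))  →  f(pair(s(c), s(e)), s(s(h(f(f(s(pair(e, e)), pair(s(c), s(0))), pair(s(pair(e, 0)), s(0)))))))   [R4 at 1.2.1]
3. f(pair(s(c), s(e)), s(s(h(f(f(s(pair(e, e)), pair(s(c), s(0))), pair(s(pair(e, 0)), s(0)))))))  →  c   [R5 at ε]

Reduce t₂ = f(c, pair(s(f(pair(s(e), f(s(e), pair(s(c), s(0)))), s(s(s(e))))), s(0))):
1. f(c, pair(s(f(pair(s(e), f(s(e), pair(s(c), s(0)))), s(s(s(e))))), s(0)))  →  c   [R1 at ε]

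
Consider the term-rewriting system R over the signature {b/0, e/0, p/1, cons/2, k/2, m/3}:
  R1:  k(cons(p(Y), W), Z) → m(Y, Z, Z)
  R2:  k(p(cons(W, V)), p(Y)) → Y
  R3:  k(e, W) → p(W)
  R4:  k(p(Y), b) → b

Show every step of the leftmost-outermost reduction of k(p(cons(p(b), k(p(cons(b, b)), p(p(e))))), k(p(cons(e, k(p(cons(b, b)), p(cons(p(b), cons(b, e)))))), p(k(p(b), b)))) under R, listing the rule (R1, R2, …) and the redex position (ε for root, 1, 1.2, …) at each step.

b

1. k(p(cons(p(b), k(p(cons(b, b)), p(p(e))))), k(p(cons(e, k(p(cons(b, b)), p(cons(p(b), cons(b, e)))))), p(k(p(b), b))))  →  k(p(cons(p(b), p(e))), k(p(cons(e, k(p(cons(b, b)), p(cons(p(b), cons(b, e)))))), p(k(p(b), b))))   [R2 at 1.1.2]
2. k(p(cons(p(b), p(e))), k(p(cons(e, k(p(cons(b, b)), p(cons(p(b), cons(b, e)))))), p(k(p(b), b))))  →  k(p(cons(p(b), p(e))), k(p(b), b))   [R2 at 2]
3. k(p(cons(p(b), p(e))), k(p(b), b))  →  k(p(cons(p(b), p(e))), b)   [R4 at 2]
4. k(p(cons(p(b), p(e))), b)  →  b   [R4 at ε]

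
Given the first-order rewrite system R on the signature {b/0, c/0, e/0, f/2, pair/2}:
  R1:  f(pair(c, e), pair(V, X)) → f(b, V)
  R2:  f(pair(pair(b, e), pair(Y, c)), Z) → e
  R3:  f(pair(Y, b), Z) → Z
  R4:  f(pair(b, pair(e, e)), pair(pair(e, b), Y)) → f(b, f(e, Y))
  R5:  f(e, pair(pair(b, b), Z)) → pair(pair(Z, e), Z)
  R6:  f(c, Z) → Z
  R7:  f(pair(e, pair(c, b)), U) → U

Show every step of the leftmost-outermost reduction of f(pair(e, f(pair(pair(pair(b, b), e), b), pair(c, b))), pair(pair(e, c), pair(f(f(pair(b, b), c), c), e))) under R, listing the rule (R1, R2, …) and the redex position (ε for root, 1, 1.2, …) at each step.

1. f(pair(e, f(pair(pair(pair(b, b), e), b), pair(c, b))), pair(pair(e, c), pair(f(f(pair(b, b), c), c), e)))  →  f(pair(e, pair(c, b)), pair(pair(e, c), pair(f(f(pair(b, b), c), c), e)))   [R3 at 1.2]
2. f(pair(e, pair(c, b)), pair(pair(e, c), pair(f(f(pair(b, b), c), c), e)))  →  pair(pair(e, c), pair(f(f(pair(b, b), c), c), e))   [R7 at ε]
3. pair(pair(e, c), pair(f(f(pair(b, b), c), c), e))  →  pair(pair(e, c), pair(f(c, c), e))   [R3 at 2.1.1]
4. pair(pair(e, c), pair(f(c, c), e))  →  pair(pair(e, c), pair(c, e))   [R6 at 2.1]

pair(pair(e, c), pair(c, e))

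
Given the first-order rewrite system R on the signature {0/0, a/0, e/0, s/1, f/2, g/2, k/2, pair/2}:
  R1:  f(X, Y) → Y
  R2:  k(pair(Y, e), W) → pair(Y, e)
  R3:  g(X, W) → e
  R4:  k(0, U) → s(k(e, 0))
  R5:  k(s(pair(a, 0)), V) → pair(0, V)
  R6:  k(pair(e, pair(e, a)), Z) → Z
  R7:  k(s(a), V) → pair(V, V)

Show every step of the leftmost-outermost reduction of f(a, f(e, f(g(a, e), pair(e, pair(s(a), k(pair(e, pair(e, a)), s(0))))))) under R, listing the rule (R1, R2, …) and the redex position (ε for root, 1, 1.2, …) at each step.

pair(e, pair(s(a), s(0)))

1. f(a, f(e, f(g(a, e), pair(e, pair(s(a), k(pair(e, pair(e, a)), s(0)))))))  →  f(e, f(g(a, e), pair(e, pair(s(a), k(pair(e, pair(e, a)), s(0))))))   [R1 at ε]
2. f(e, f(g(a, e), pair(e, pair(s(a), k(pair(e, pair(e, a)), s(0))))))  →  f(g(a, e), pair(e, pair(s(a), k(pair(e, pair(e, a)), s(0)))))   [R1 at ε]
3. f(g(a, e), pair(e, pair(s(a), k(pair(e, pair(e, a)), s(0)))))  →  pair(e, pair(s(a), k(pair(e, pair(e, a)), s(0))))   [R1 at ε]
4. pair(e, pair(s(a), k(pair(e, pair(e, a)), s(0))))  →  pair(e, pair(s(a), s(0)))   [R6 at 2.2]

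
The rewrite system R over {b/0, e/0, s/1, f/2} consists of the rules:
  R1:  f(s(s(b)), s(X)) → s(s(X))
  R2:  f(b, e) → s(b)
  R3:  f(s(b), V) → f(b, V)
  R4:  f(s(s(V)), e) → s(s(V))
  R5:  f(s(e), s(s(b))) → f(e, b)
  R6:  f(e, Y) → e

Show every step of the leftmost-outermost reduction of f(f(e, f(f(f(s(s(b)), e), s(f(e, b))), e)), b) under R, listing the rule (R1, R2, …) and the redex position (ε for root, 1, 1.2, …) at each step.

1. f(f(e, f(f(f(s(s(b)), e), s(f(e, b))), e)), b)  →  f(e, b)   [R6 at 1]
2. f(e, b)  →  e   [R6 at ε]

e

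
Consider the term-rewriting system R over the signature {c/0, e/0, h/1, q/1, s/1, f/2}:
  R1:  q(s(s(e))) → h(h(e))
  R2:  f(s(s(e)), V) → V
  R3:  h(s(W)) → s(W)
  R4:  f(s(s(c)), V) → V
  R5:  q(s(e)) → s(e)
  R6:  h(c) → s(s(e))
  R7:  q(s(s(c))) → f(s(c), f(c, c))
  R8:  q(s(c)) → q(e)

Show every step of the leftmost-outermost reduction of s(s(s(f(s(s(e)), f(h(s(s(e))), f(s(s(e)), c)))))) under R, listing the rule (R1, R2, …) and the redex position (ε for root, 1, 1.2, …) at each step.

1. s(s(s(f(s(s(e)), f(h(s(s(e))), f(s(s(e)), c))))))  →  s(s(s(f(h(s(s(e))), f(s(s(e)), c)))))   [R2 at 1.1.1]
2. s(s(s(f(h(s(s(e))), f(s(s(e)), c)))))  →  s(s(s(f(s(s(e)), f(s(s(e)), c)))))   [R3 at 1.1.1.1]
3. s(s(s(f(s(s(e)), f(s(s(e)), c)))))  →  s(s(s(f(s(s(e)), c))))   [R2 at 1.1.1]
4. s(s(s(f(s(s(e)), c))))  →  s(s(s(c)))   [R2 at 1.1.1]

s(s(s(c)))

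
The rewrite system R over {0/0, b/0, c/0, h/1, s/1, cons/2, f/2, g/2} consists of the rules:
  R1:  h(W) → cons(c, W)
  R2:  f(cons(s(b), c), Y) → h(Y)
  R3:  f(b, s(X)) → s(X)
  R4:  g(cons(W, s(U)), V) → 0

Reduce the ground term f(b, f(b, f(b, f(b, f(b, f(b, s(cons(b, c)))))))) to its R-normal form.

1. f(b, f(b, f(b, f(b, f(b, f(b, s(cons(b, c))))))))  →  f(b, f(b, f(b, f(b, f(b, s(cons(b, c)))))))   [R3 at 2.2.2.2.2]
2. f(b, f(b, f(b, f(b, f(b, s(cons(b, c)))))))  →  f(b, f(b, f(b, f(b, s(cons(b, c))))))   [R3 at 2.2.2.2]
3. f(b, f(b, f(b, f(b, s(cons(b, c))))))  →  f(b, f(b, f(b, s(cons(b, c)))))   [R3 at 2.2.2]
4. f(b, f(b, f(b, s(cons(b, c)))))  →  f(b, f(b, s(cons(b, c))))   [R3 at 2.2]
5. f(b, f(b, s(cons(b, c))))  →  f(b, s(cons(b, c)))   [R3 at 2]
6. f(b, s(cons(b, c)))  →  s(cons(b, c))   [R3 at ε]

s(cons(b, c))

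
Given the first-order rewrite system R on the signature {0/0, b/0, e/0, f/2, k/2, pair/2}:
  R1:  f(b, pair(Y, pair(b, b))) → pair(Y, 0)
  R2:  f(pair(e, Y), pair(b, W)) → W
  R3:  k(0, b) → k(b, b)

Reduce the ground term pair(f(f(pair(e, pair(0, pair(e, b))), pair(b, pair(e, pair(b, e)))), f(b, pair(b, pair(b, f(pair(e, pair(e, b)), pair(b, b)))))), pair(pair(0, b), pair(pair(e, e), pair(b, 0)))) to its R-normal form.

1. pair(f(f(pair(e, pair(0, pair(e, b))), pair(b, pair(e, pair(b, e)))), f(b, pair(b, pair(b, f(pair(e, pair(e, b)), pair(b, b)))))), pair(pair(0, b), pair(pair(e, e), pair(b, 0))))  →  pair(f(pair(e, pair(b, e)), f(b, pair(b, pair(b, f(pair(e, pair(e, b)), pair(b, b)))))), pair(pair(0, b), pair(pair(e, e), pair(b, 0))))   [R2 at 1.1]
2. pair(f(pair(e, pair(b, e)), f(b, pair(b, pair(b, f(pair(e, pair(e, b)), pair(b, b)))))), pair(pair(0, b), pair(pair(e, e), pair(b, 0))))  →  pair(f(pair(e, pair(b, e)), f(b, pair(b, pair(b, b)))), pair(pair(0, b), pair(pair(e, e), pair(b, 0))))   [R2 at 1.2.2.2.2]
3. pair(f(pair(e, pair(b, e)), f(b, pair(b, pair(b, b)))), pair(pair(0, b), pair(pair(e, e), pair(b, 0))))  →  pair(f(pair(e, pair(b, e)), pair(b, 0)), pair(pair(0, b), pair(pair(e, e), pair(b, 0))))   [R1 at 1.2]
4. pair(f(pair(e, pair(b, e)), pair(b, 0)), pair(pair(0, b), pair(pair(e, e), pair(b, 0))))  →  pair(0, pair(pair(0, b), pair(pair(e, e), pair(b, 0))))   [R2 at 1]

pair(0, pair(pair(0, b), pair(pair(e, e), pair(b, 0))))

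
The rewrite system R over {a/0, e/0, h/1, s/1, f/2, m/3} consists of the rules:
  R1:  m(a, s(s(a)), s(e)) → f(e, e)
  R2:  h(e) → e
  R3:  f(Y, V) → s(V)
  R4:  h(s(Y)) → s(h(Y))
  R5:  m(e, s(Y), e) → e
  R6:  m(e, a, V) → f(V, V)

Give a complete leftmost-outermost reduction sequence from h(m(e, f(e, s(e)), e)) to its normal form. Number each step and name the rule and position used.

e

1. h(m(e, f(e, s(e)), e))  →  h(m(e, s(s(e)), e))   [R3 at 1.2]
2. h(m(e, s(s(e)), e))  →  h(e)   [R5 at 1]
3. h(e)  →  e   [R2 at ε]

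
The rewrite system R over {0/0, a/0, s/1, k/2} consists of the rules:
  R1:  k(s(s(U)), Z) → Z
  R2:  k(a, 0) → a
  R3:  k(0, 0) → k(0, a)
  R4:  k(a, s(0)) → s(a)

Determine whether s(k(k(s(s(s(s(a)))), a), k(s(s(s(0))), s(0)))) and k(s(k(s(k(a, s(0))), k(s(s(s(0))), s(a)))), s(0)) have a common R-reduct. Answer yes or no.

Reduce t₁ = s(k(k(s(s(s(s(a)))), a), k(s(s(s(0))), s(0)))):
1. s(k(k(s(s(s(s(a)))), a), k(s(s(s(0))), s(0))))  →  s(k(a, k(s(s(s(0))), s(0))))   [R1 at 1.1]
2. s(k(a, k(s(s(s(0))), s(0))))  →  s(k(a, s(0)))   [R1 at 1.2]
3. s(k(a, s(0)))  →  s(s(a))   [R4 at 1]

Reduce t₂ = k(s(k(s(k(a, s(0))), k(s(s(s(0))), s(a)))), s(0)):
1. k(s(k(s(k(a, s(0))), k(s(s(s(0))), s(a)))), s(0))  →  k(s(k(s(s(a)), k(s(s(s(0))), s(a)))), s(0))   [R4 at 1.1.1.1]
2. k(s(k(s(s(a)), k(s(s(s(0))), s(a)))), s(0))  →  k(s(k(s(s(s(0))), s(a))), s(0))   [R1 at 1.1]
3. k(s(k(s(s(s(0))), s(a))), s(0))  →  k(s(s(a)), s(0))   [R1 at 1.1]
4. k(s(s(a)), s(0))  →  s(0)   [R1 at ε]

no — NF(t₁) = s(s(a)), NF(t₂) = s(0)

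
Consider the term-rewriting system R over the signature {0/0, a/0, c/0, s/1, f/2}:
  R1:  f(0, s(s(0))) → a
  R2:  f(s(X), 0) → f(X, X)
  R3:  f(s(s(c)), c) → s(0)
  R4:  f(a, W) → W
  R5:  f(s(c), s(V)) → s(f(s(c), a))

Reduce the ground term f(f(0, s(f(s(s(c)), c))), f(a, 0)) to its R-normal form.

1. f(f(0, s(f(s(s(c)), c))), f(a, 0))  →  f(f(0, s(s(0))), f(a, 0))   [R3 at 1.2.1]
2. f(f(0, s(s(0))), f(a, 0))  →  f(a, f(a, 0))   [R1 at 1]
3. f(a, f(a, 0))  →  f(a, 0)   [R4 at ε]
4. f(a, 0)  →  0   [R4 at ε]

0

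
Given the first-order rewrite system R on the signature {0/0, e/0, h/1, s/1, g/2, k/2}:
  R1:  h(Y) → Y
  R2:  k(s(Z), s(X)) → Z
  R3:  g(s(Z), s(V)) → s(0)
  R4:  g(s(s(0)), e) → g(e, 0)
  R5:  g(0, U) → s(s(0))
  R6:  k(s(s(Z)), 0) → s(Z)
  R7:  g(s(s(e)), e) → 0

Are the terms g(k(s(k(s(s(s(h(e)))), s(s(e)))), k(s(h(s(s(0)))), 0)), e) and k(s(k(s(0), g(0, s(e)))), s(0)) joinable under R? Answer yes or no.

yes — NF(t₁) = 0, NF(t₂) = 0

Reduce t₁ = g(k(s(k(s(s(s(h(e)))), s(s(e)))), k(s(h(s(s(0)))), 0)), e):
1. g(k(s(k(s(s(s(h(e)))), s(s(e)))), k(s(h(s(s(0)))), 0)), e)  →  g(k(s(s(s(h(e)))), k(s(h(s(s(0)))), 0)), e)   [R2 at 1.1.1]
2. g(k(s(s(s(h(e)))), k(s(h(s(s(0)))), 0)), e)  →  g(k(s(s(s(e))), k(s(h(s(s(0)))), 0)), e)   [R1 at 1.1.1.1.1]
3. g(k(s(s(s(e))), k(s(h(s(s(0)))), 0)), e)  →  g(k(s(s(s(e))), k(s(s(s(0))), 0)), e)   [R1 at 1.2.1.1]
4. g(k(s(s(s(e))), k(s(s(s(0))), 0)), e)  →  g(k(s(s(s(e))), s(s(0))), e)   [R6 at 1.2]
5. g(k(s(s(s(e))), s(s(0))), e)  →  g(s(s(e)), e)   [R2 at 1]
6. g(s(s(e)), e)  →  0   [R7 at ε]

Reduce t₂ = k(s(k(s(0), g(0, s(e)))), s(0)):
1. k(s(k(s(0), g(0, s(e)))), s(0))  →  k(s(0), g(0, s(e)))   [R2 at ε]
2. k(s(0), g(0, s(e)))  →  k(s(0), s(s(0)))   [R5 at 2]
3. k(s(0), s(s(0)))  →  0   [R2 at ε]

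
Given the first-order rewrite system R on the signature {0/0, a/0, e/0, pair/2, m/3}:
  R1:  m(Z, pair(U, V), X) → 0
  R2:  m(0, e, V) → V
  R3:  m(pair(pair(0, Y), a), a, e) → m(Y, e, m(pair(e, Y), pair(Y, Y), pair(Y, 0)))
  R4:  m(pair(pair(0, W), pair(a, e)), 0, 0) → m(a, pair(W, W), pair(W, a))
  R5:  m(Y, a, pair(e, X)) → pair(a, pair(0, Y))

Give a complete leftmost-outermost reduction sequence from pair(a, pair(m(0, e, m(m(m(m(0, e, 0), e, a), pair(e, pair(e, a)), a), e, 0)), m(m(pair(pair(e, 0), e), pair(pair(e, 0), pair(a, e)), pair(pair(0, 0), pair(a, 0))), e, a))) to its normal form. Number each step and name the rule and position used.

1. pair(a, pair(m(0, e, m(m(m(m(0, e, 0), e, a), pair(e, pair(e, a)), a), e, 0)), m(m(pair(pair(e, 0), e), pair(pair(e, 0), pair(a, e)), pair(pair(0, 0), pair(a, 0))), e, a)))  →  pair(a, pair(m(m(m(m(0, e, 0), e, a), pair(e, pair(e, a)), a), e, 0), m(m(pair(pair(e, 0), e), pair(pair(e, 0), pair(a, e)), pair(pair(0, 0), pair(a, 0))), e, a)))   [R2 at 2.1]
2. pair(a, pair(m(m(m(m(0, e, 0), e, a), pair(e, pair(e, a)), a), e, 0), m(m(pair(pair(e, 0), e), pair(pair(e, 0), pair(a, e)), pair(pair(0, 0), pair(a, 0))), e, a)))  →  pair(a, pair(m(0, e, 0), m(m(pair(pair(e, 0), e), pair(pair(e, 0), pair(a, e)), pair(pair(0, 0), pair(a, 0))), e, a)))   [R1 at 2.1.1]
3. pair(a, pair(m(0, e, 0), m(m(pair(pair(e, 0), e), pair(pair(e, 0), pair(a, e)), pair(pair(0, 0), pair(a, 0))), e, a)))  →  pair(a, pair(0, m(m(pair(pair(e, 0), e), pair(pair(e, 0), pair(a, e)), pair(pair(0, 0), pair(a, 0))), e, a)))   [R2 at 2.1]
4. pair(a, pair(0, m(m(pair(pair(e, 0), e), pair(pair(e, 0), pair(a, e)), pair(pair(0, 0), pair(a, 0))), e, a)))  →  pair(a, pair(0, m(0, e, a)))   [R1 at 2.2.1]
5. pair(a, pair(0, m(0, e, a)))  →  pair(a, pair(0, a))   [R2 at 2.2]

pair(a, pair(0, a))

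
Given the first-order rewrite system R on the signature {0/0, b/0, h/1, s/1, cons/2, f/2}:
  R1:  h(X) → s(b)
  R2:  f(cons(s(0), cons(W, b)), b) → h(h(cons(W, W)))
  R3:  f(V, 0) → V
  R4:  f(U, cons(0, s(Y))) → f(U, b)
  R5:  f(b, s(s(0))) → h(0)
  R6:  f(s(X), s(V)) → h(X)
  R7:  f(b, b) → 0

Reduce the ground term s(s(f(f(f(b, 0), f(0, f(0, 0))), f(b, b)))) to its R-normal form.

1. s(s(f(f(f(b, 0), f(0, f(0, 0))), f(b, b))))  →  s(s(f(f(b, f(0, f(0, 0))), f(b, b))))   [R3 at 1.1.1.1]
2. s(s(f(f(b, f(0, f(0, 0))), f(b, b))))  →  s(s(f(f(b, f(0, 0)), f(b, b))))   [R3 at 1.1.1.2.2]
3. s(s(f(f(b, f(0, 0)), f(b, b))))  →  s(s(f(f(b, 0), f(b, b))))   [R3 at 1.1.1.2]
4. s(s(f(f(b, 0), f(b, b))))  →  s(s(f(b, f(b, b))))   [R3 at 1.1.1]
5. s(s(f(b, f(b, b))))  →  s(s(f(b, 0)))   [R7 at 1.1.2]
6. s(s(f(b, 0)))  →  s(s(b))   [R3 at 1.1]

s(s(b))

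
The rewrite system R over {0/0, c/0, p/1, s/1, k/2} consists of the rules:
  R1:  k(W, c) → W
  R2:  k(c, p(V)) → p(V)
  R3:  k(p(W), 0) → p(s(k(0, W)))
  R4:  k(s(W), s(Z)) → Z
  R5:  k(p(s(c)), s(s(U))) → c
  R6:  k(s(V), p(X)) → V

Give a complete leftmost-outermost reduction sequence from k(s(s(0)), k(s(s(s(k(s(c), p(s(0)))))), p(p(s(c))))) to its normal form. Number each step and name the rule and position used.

s(c)

1. k(s(s(0)), k(s(s(s(k(s(c), p(s(0)))))), p(p(s(c)))))  →  k(s(s(0)), s(s(k(s(c), p(s(0))))))   [R6 at 2]
2. k(s(s(0)), s(s(k(s(c), p(s(0))))))  →  s(k(s(c), p(s(0))))   [R4 at ε]
3. s(k(s(c), p(s(0))))  →  s(c)   [R6 at 1]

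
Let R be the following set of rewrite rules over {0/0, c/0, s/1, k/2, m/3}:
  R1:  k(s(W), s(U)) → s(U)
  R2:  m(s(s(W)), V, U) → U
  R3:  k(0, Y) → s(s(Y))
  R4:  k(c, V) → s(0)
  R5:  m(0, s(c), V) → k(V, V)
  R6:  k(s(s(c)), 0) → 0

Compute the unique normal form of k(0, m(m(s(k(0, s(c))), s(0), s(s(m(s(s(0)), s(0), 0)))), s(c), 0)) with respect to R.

1. k(0, m(m(s(k(0, s(c))), s(0), s(s(m(s(s(0)), s(0), 0)))), s(c), 0))  →  s(s(m(m(s(k(0, s(c))), s(0), s(s(m(s(s(0)), s(0), 0)))), s(c), 0)))   [R3 at ε]
2. s(s(m(m(s(k(0, s(c))), s(0), s(s(m(s(s(0)), s(0), 0)))), s(c), 0)))  →  s(s(m(m(s(s(s(s(c)))), s(0), s(s(m(s(s(0)), s(0), 0)))), s(c), 0)))   [R3 at 1.1.1.1.1]
3. s(s(m(m(s(s(s(s(c)))), s(0), s(s(m(s(s(0)), s(0), 0)))), s(c), 0)))  →  s(s(m(s(s(m(s(s(0)), s(0), 0))), s(c), 0)))   [R2 at 1.1.1]
4. s(s(m(s(s(m(s(s(0)), s(0), 0))), s(c), 0)))  →  s(s(0))   [R2 at 1.1]

s(s(0))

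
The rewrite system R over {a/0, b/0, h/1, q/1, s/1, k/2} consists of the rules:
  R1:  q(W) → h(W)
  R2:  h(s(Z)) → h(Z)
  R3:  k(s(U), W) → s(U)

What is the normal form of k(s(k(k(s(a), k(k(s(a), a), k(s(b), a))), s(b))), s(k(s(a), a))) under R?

s(s(a))

1. k(s(k(k(s(a), k(k(s(a), a), k(s(b), a))), s(b))), s(k(s(a), a)))  →  s(k(k(s(a), k(k(s(a), a), k(s(b), a))), s(b)))   [R3 at ε]
2. s(k(k(s(a), k(k(s(a), a), k(s(b), a))), s(b)))  →  s(k(s(a), s(b)))   [R3 at 1.1]
3. s(k(s(a), s(b)))  →  s(s(a))   [R3 at 1]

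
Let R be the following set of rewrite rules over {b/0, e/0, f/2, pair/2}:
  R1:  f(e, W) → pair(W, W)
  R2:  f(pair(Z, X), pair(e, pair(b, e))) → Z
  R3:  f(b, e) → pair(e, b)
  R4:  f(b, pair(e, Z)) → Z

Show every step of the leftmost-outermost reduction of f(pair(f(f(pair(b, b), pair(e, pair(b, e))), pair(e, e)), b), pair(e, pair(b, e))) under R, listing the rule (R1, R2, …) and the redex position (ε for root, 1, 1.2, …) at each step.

1. f(pair(f(f(pair(b, b), pair(e, pair(b, e))), pair(e, e)), b), pair(e, pair(b, e)))  →  f(f(pair(b, b), pair(e, pair(b, e))), pair(e, e))   [R2 at ε]
2. f(f(pair(b, b), pair(e, pair(b, e))), pair(e, e))  →  f(b, pair(e, e))   [R2 at 1]
3. f(b, pair(e, e))  →  e   [R4 at ε]

e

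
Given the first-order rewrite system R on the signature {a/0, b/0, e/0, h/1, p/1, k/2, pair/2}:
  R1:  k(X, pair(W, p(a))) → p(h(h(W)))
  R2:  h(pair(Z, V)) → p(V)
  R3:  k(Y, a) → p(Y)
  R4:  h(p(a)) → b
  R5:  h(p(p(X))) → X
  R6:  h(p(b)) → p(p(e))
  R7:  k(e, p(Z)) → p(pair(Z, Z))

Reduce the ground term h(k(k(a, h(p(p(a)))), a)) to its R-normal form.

a

1. h(k(k(a, h(p(p(a)))), a))  →  h(p(k(a, h(p(p(a))))))   [R3 at 1]
2. h(p(k(a, h(p(p(a))))))  →  h(p(k(a, a)))   [R5 at 1.1.2]
3. h(p(k(a, a)))  →  h(p(p(a)))   [R3 at 1.1]
4. h(p(p(a)))  →  a   [R5 at ε]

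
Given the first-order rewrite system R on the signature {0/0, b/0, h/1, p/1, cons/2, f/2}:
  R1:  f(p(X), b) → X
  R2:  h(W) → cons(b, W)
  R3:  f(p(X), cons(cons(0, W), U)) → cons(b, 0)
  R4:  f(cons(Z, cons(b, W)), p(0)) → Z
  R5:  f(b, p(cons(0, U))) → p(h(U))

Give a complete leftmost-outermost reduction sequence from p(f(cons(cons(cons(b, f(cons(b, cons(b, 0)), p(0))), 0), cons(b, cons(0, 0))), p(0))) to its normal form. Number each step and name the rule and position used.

p(cons(cons(b, b), 0))

1. p(f(cons(cons(cons(b, f(cons(b, cons(b, 0)), p(0))), 0), cons(b, cons(0, 0))), p(0)))  →  p(cons(cons(b, f(cons(b, cons(b, 0)), p(0))), 0))   [R4 at 1]
2. p(cons(cons(b, f(cons(b, cons(b, 0)), p(0))), 0))  →  p(cons(cons(b, b), 0))   [R4 at 1.1.2]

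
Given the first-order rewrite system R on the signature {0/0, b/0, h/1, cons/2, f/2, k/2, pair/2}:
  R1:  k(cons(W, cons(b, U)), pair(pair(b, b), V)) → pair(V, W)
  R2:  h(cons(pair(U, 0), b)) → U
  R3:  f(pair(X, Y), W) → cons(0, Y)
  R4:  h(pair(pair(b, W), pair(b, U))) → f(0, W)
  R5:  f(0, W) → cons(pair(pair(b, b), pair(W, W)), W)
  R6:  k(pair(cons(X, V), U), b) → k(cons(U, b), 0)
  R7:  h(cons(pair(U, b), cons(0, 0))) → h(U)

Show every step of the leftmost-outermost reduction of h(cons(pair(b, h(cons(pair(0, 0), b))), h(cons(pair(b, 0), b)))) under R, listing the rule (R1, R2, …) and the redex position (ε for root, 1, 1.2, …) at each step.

b

1. h(cons(pair(b, h(cons(pair(0, 0), b))), h(cons(pair(b, 0), b))))  →  h(cons(pair(b, 0), h(cons(pair(b, 0), b))))   [R2 at 1.1.2]
2. h(cons(pair(b, 0), h(cons(pair(b, 0), b))))  →  h(cons(pair(b, 0), b))   [R2 at 1.2]
3. h(cons(pair(b, 0), b))  →  b   [R2 at ε]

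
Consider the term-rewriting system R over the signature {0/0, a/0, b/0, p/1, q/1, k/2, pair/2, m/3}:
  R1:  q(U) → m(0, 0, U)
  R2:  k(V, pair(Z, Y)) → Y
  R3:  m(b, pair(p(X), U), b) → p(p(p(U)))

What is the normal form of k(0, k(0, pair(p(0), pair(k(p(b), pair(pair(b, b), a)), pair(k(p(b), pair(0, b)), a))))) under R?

1. k(0, k(0, pair(p(0), pair(k(p(b), pair(pair(b, b), a)), pair(k(p(b), pair(0, b)), a)))))  →  k(0, pair(k(p(b), pair(pair(b, b), a)), pair(k(p(b), pair(0, b)), a)))   [R2 at 2]
2. k(0, pair(k(p(b), pair(pair(b, b), a)), pair(k(p(b), pair(0, b)), a)))  →  pair(k(p(b), pair(0, b)), a)   [R2 at ε]
3. pair(k(p(b), pair(0, b)), a)  →  pair(b, a)   [R2 at 1]

pair(b, a)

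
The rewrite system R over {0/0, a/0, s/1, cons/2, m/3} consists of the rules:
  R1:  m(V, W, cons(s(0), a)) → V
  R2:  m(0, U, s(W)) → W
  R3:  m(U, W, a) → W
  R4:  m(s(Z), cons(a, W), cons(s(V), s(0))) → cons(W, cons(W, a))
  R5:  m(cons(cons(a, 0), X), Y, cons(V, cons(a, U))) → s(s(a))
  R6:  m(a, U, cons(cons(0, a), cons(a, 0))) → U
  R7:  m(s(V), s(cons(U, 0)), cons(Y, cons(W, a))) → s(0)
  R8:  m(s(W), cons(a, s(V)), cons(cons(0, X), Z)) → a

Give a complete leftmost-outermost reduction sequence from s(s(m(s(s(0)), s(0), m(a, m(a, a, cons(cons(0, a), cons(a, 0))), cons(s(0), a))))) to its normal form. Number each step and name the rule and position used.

s(s(s(0)))

1. s(s(m(s(s(0)), s(0), m(a, m(a, a, cons(cons(0, a), cons(a, 0))), cons(s(0), a)))))  →  s(s(m(s(s(0)), s(0), a)))   [R1 at 1.1.3]
2. s(s(m(s(s(0)), s(0), a)))  →  s(s(s(0)))   [R3 at 1.1]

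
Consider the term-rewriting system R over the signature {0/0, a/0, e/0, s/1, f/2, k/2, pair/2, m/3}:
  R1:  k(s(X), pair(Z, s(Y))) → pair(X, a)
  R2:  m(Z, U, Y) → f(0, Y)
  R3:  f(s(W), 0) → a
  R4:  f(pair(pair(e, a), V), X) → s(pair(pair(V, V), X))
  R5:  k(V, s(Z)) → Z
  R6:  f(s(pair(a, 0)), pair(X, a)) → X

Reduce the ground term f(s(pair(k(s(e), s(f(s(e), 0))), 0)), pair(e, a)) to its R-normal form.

1. f(s(pair(k(s(e), s(f(s(e), 0))), 0)), pair(e, a))  →  f(s(pair(f(s(e), 0), 0)), pair(e, a))   [R5 at 1.1.1]
2. f(s(pair(f(s(e), 0), 0)), pair(e, a))  →  f(s(pair(a, 0)), pair(e, a))   [R3 at 1.1.1]
3. f(s(pair(a, 0)), pair(e, a))  →  e   [R6 at ε]

e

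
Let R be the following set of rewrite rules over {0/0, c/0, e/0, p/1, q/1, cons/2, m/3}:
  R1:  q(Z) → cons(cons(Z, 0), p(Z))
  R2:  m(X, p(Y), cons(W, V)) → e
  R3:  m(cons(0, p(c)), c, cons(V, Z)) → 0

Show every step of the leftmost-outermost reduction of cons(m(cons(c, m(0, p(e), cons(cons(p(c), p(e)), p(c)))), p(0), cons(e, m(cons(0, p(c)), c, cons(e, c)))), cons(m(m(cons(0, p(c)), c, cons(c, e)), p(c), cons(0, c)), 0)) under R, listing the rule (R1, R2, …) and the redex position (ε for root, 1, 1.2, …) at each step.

cons(e, cons(e, 0))

1. cons(m(cons(c, m(0, p(e), cons(cons(p(c), p(e)), p(c)))), p(0), cons(e, m(cons(0, p(c)), c, cons(e, c)))), cons(m(m(cons(0, p(c)), c, cons(c, e)), p(c), cons(0, c)), 0))  →  cons(e, cons(m(m(cons(0, p(c)), c, cons(c, e)), p(c), cons(0, c)), 0))   [R2 at 1]
2. cons(e, cons(m(m(cons(0, p(c)), c, cons(c, e)), p(c), cons(0, c)), 0))  →  cons(e, cons(e, 0))   [R2 at 2.1]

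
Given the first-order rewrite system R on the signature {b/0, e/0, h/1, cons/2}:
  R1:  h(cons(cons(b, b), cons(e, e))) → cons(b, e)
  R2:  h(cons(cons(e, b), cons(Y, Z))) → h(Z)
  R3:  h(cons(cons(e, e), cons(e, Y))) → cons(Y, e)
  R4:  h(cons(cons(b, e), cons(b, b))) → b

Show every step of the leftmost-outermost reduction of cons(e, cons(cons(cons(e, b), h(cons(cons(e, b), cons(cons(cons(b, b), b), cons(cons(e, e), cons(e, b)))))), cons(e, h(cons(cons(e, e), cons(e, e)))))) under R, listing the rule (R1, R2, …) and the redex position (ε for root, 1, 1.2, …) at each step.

1. cons(e, cons(cons(cons(e, b), h(cons(cons(e, b), cons(cons(cons(b, b), b), cons(cons(e, e), cons(e, b)))))), cons(e, h(cons(cons(e, e), cons(e, e))))))  →  cons(e, cons(cons(cons(e, b), h(cons(cons(e, e), cons(e, b)))), cons(e, h(cons(cons(e, e), cons(e, e))))))   [R2 at 2.1.2]
2. cons(e, cons(cons(cons(e, b), h(cons(cons(e, e), cons(e, b)))), cons(e, h(cons(cons(e, e), cons(e, e))))))  →  cons(e, cons(cons(cons(e, b), cons(b, e)), cons(e, h(cons(cons(e, e), cons(e, e))))))   [R3 at 2.1.2]
3. cons(e, cons(cons(cons(e, b), cons(b, e)), cons(e, h(cons(cons(e, e), cons(e, e))))))  →  cons(e, cons(cons(cons(e, b), cons(b, e)), cons(e, cons(e, e))))   [R3 at 2.2.2]

cons(e, cons(cons(cons(e, b), cons(b, e)), cons(e, cons(e, e))))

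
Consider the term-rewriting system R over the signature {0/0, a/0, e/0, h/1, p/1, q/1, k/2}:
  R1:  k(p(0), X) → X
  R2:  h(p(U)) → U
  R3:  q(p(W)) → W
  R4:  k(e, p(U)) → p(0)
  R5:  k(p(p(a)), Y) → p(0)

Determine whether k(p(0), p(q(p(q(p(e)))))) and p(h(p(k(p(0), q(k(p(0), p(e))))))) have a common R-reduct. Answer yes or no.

yes — NF(t₁) = p(e), NF(t₂) = p(e)

Reduce t₁ = k(p(0), p(q(p(q(p(e)))))):
1. k(p(0), p(q(p(q(p(e))))))  →  p(q(p(q(p(e)))))   [R1 at ε]
2. p(q(p(q(p(e)))))  →  p(q(p(e)))   [R3 at 1]
3. p(q(p(e)))  →  p(e)   [R3 at 1]

Reduce t₂ = p(h(p(k(p(0), q(k(p(0), p(e))))))):
1. p(h(p(k(p(0), q(k(p(0), p(e)))))))  →  p(k(p(0), q(k(p(0), p(e)))))   [R2 at 1]
2. p(k(p(0), q(k(p(0), p(e)))))  →  p(q(k(p(0), p(e))))   [R1 at 1]
3. p(q(k(p(0), p(e))))  →  p(q(p(e)))   [R1 at 1.1]
4. p(q(p(e)))  →  p(e)   [R3 at 1]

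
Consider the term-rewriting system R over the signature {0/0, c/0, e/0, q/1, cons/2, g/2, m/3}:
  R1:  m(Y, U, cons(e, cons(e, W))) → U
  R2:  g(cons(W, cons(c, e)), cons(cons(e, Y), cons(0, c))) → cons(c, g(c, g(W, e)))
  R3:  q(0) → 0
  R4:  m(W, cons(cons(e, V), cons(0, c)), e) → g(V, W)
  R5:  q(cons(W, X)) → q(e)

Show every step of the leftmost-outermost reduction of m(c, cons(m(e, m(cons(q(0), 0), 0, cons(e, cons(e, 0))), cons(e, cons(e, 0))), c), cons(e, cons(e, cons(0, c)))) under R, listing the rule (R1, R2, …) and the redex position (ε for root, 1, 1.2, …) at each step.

1. m(c, cons(m(e, m(cons(q(0), 0), 0, cons(e, cons(e, 0))), cons(e, cons(e, 0))), c), cons(e, cons(e, cons(0, c))))  →  cons(m(e, m(cons(q(0), 0), 0, cons(e, cons(e, 0))), cons(e, cons(e, 0))), c)   [R1 at ε]
2. cons(m(e, m(cons(q(0), 0), 0, cons(e, cons(e, 0))), cons(e, cons(e, 0))), c)  →  cons(m(cons(q(0), 0), 0, cons(e, cons(e, 0))), c)   [R1 at 1]
3. cons(m(cons(q(0), 0), 0, cons(e, cons(e, 0))), c)  →  cons(0, c)   [R1 at 1]

cons(0, c)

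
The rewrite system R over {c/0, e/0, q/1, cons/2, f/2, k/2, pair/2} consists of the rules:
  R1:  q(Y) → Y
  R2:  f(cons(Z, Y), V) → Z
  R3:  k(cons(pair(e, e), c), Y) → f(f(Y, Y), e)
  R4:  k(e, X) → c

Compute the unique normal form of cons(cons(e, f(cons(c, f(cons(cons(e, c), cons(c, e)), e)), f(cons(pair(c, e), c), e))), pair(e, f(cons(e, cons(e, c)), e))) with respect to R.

1. cons(cons(e, f(cons(c, f(cons(cons(e, c), cons(c, e)), e)), f(cons(pair(c, e), c), e))), pair(e, f(cons(e, cons(e, c)), e)))  →  cons(cons(e, c), pair(e, f(cons(e, cons(e, c)), e)))   [R2 at 1.2]
2. cons(cons(e, c), pair(e, f(cons(e, cons(e, c)), e)))  →  cons(cons(e, c), pair(e, e))   [R2 at 2.2]

cons(cons(e, c), pair(e, e))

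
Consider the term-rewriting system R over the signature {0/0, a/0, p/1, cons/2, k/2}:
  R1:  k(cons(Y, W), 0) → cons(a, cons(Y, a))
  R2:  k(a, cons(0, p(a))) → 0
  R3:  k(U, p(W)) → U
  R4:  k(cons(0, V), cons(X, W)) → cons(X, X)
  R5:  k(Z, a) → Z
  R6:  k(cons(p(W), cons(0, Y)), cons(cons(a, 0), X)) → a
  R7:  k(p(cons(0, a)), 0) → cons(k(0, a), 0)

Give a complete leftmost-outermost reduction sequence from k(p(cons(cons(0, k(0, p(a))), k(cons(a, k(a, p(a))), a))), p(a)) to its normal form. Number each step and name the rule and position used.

p(cons(cons(0, 0), cons(a, a)))

1. k(p(cons(cons(0, k(0, p(a))), k(cons(a, k(a, p(a))), a))), p(a))  →  p(cons(cons(0, k(0, p(a))), k(cons(a, k(a, p(a))), a)))   [R3 at ε]
2. p(cons(cons(0, k(0, p(a))), k(cons(a, k(a, p(a))), a)))  →  p(cons(cons(0, 0), k(cons(a, k(a, p(a))), a)))   [R3 at 1.1.2]
3. p(cons(cons(0, 0), k(cons(a, k(a, p(a))), a)))  →  p(cons(cons(0, 0), cons(a, k(a, p(a)))))   [R5 at 1.2]
4. p(cons(cons(0, 0), cons(a, k(a, p(a)))))  →  p(cons(cons(0, 0), cons(a, a)))   [R3 at 1.2.2]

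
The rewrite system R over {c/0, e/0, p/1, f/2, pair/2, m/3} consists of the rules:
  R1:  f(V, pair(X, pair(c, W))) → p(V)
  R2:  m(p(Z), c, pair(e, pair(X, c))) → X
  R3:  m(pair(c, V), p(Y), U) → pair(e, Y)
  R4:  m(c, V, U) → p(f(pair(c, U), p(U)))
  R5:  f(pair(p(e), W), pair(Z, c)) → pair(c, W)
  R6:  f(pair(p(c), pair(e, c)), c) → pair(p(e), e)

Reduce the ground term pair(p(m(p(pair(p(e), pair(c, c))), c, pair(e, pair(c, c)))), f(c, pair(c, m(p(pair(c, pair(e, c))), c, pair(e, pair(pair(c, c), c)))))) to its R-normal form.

1. pair(p(m(p(pair(p(e), pair(c, c))), c, pair(e, pair(c, c)))), f(c, pair(c, m(p(pair(c, pair(e, c))), c, pair(e, pair(pair(c, c), c))))))  →  pair(p(c), f(c, pair(c, m(p(pair(c, pair(e, c))), c, pair(e, pair(pair(c, c), c))))))   [R2 at 1.1]
2. pair(p(c), f(c, pair(c, m(p(pair(c, pair(e, c))), c, pair(e, pair(pair(c, c), c))))))  →  pair(p(c), f(c, pair(c, pair(c, c))))   [R2 at 2.2.2]
3. pair(p(c), f(c, pair(c, pair(c, c))))  →  pair(p(c), p(c))   [R1 at 2]

pair(p(c), p(c))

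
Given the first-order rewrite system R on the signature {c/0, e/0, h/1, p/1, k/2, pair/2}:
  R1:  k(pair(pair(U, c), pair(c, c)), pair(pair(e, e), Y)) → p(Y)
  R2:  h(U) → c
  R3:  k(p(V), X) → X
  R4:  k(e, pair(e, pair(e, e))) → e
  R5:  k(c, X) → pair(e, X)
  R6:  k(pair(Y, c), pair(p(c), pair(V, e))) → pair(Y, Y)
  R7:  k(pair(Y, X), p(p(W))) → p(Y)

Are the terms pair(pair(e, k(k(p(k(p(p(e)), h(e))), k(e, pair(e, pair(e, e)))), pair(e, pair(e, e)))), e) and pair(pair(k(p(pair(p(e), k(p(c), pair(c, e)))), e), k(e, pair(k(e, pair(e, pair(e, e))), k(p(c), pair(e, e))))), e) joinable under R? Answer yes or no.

yes — NF(t₁) = pair(pair(e, e), e), NF(t₂) = pair(pair(e, e), e)

Reduce t₁ = pair(pair(e, k(k(p(k(p(p(e)), h(e))), k(e, pair(e, pair(e, e)))), pair(e, pair(e, e)))), e):
1. pair(pair(e, k(k(p(k(p(p(e)), h(e))), k(e, pair(e, pair(e, e)))), pair(e, pair(e, e)))), e)  →  pair(pair(e, k(k(e, pair(e, pair(e, e))), pair(e, pair(e, e)))), e)   [R3 at 1.2.1]
2. pair(pair(e, k(k(e, pair(e, pair(e, e))), pair(e, pair(e, e)))), e)  →  pair(pair(e, k(e, pair(e, pair(e, e)))), e)   [R4 at 1.2.1]
3. pair(pair(e, k(e, pair(e, pair(e, e)))), e)  →  pair(pair(e, e), e)   [R4 at 1.2]

Reduce t₂ = pair(pair(k(p(pair(p(e), k(p(c), pair(c, e)))), e), k(e, pair(k(e, pair(e, pair(e, e))), k(p(c), pair(e, e))))), e):
1. pair(pair(k(p(pair(p(e), k(p(c), pair(c, e)))), e), k(e, pair(k(e, pair(e, pair(e, e))), k(p(c), pair(e, e))))), e)  →  pair(pair(e, k(e, pair(k(e, pair(e, pair(e, e))), k(p(c), pair(e, e))))), e)   [R3 at 1.1]
2. pair(pair(e, k(e, pair(k(e, pair(e, pair(e, e))), k(p(c), pair(e, e))))), e)  →  pair(pair(e, k(e, pair(e, k(p(c), pair(e, e))))), e)   [R4 at 1.2.2.1]
3. pair(pair(e, k(e, pair(e, k(p(c), pair(e, e))))), e)  →  pair(pair(e, k(e, pair(e, pair(e, e)))), e)   [R3 at 1.2.2.2]
4. pair(pair(e, k(e, pair(e, pair(e, e)))), e)  →  pair(pair(e, e), e)   [R4 at 1.2]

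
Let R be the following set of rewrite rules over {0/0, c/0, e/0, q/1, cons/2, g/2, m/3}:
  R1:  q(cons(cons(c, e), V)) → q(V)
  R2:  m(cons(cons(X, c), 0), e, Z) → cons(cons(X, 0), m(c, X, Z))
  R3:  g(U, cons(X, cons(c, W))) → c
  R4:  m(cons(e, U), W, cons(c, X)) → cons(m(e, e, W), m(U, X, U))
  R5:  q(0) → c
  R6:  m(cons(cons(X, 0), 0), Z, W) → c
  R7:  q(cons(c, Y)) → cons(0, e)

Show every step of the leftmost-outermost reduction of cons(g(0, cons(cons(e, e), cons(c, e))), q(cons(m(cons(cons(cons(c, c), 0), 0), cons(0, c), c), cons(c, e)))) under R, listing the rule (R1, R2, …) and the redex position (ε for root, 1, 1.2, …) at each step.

1. cons(g(0, cons(cons(e, e), cons(c, e))), q(cons(m(cons(cons(cons(c, c), 0), 0), cons(0, c), c), cons(c, e))))  →  cons(c, q(cons(m(cons(cons(cons(c, c), 0), 0), cons(0, c), c), cons(c, e))))   [R3 at 1]
2. cons(c, q(cons(m(cons(cons(cons(c, c), 0), 0), cons(0, c), c), cons(c, e))))  →  cons(c, q(cons(c, cons(c, e))))   [R6 at 2.1.1]
3. cons(c, q(cons(c, cons(c, e))))  →  cons(c, cons(0, e))   [R7 at 2]

cons(c, cons(0, e))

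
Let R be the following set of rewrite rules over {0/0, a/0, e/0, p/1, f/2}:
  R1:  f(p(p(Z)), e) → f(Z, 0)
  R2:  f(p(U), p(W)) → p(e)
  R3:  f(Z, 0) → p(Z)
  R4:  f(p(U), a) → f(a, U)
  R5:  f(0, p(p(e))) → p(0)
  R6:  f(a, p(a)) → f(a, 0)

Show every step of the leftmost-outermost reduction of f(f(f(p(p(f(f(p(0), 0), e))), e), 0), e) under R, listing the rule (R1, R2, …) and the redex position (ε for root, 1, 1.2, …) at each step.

p(p(0))

1. f(f(f(p(p(f(f(p(0), 0), e))), e), 0), e)  →  f(p(f(p(p(f(f(p(0), 0), e))), e)), e)   [R3 at 1]
2. f(p(f(p(p(f(f(p(0), 0), e))), e)), e)  →  f(p(f(f(f(p(0), 0), e), 0)), e)   [R1 at 1.1]
3. f(p(f(f(f(p(0), 0), e), 0)), e)  →  f(p(p(f(f(p(0), 0), e))), e)   [R3 at 1.1]
4. f(p(p(f(f(p(0), 0), e))), e)  →  f(f(f(p(0), 0), e), 0)   [R1 at ε]
5. f(f(f(p(0), 0), e), 0)  →  p(f(f(p(0), 0), e))   [R3 at ε]
6. p(f(f(p(0), 0), e))  →  p(f(p(p(0)), e))   [R3 at 1.1]
7. p(f(p(p(0)), e))  →  p(f(0, 0))   [R1 at 1]
8. p(f(0, 0))  →  p(p(0))   [R3 at 1]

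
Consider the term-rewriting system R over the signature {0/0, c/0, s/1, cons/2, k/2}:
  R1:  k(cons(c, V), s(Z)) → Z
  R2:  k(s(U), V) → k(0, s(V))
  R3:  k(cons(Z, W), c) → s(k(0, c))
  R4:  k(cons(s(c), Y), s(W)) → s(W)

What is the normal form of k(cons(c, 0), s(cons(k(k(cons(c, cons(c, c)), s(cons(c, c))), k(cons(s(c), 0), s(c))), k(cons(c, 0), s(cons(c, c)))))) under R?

cons(c, cons(c, c))

1. k(cons(c, 0), s(cons(k(k(cons(c, cons(c, c)), s(cons(c, c))), k(cons(s(c), 0), s(c))), k(cons(c, 0), s(cons(c, c))))))  →  cons(k(k(cons(c, cons(c, c)), s(cons(c, c))), k(cons(s(c), 0), s(c))), k(cons(c, 0), s(cons(c, c))))   [R1 at ε]
2. cons(k(k(cons(c, cons(c, c)), s(cons(c, c))), k(cons(s(c), 0), s(c))), k(cons(c, 0), s(cons(c, c))))  →  cons(k(cons(c, c), k(cons(s(c), 0), s(c))), k(cons(c, 0), s(cons(c, c))))   [R1 at 1.1]
3. cons(k(cons(c, c), k(cons(s(c), 0), s(c))), k(cons(c, 0), s(cons(c, c))))  →  cons(k(cons(c, c), s(c)), k(cons(c, 0), s(cons(c, c))))   [R4 at 1.2]
4. cons(k(cons(c, c), s(c)), k(cons(c, 0), s(cons(c, c))))  →  cons(c, k(cons(c, 0), s(cons(c, c))))   [R1 at 1]
5. cons(c, k(cons(c, 0), s(cons(c, c))))  →  cons(c, cons(c, c))   [R1 at 2]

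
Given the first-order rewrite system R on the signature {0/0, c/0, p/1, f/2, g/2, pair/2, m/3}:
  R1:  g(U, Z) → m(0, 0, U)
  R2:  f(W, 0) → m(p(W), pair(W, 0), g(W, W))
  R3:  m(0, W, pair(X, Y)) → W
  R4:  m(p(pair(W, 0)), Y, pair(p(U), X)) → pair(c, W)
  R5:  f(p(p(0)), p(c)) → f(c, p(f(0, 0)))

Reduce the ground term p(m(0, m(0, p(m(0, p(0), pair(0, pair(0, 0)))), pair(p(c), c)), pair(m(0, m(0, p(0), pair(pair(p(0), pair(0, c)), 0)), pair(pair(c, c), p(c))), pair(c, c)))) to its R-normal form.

p(p(p(0)))

1. p(m(0, m(0, p(m(0, p(0), pair(0, pair(0, 0)))), pair(p(c), c)), pair(m(0, m(0, p(0), pair(pair(p(0), pair(0, c)), 0)), pair(pair(c, c), p(c))), pair(c, c))))  →  p(m(0, p(m(0, p(0), pair(0, pair(0, 0)))), pair(p(c), c)))   [R3 at 1]
2. p(m(0, p(m(0, p(0), pair(0, pair(0, 0)))), pair(p(c), c)))  →  p(p(m(0, p(0), pair(0, pair(0, 0)))))   [R3 at 1]
3. p(p(m(0, p(0), pair(0, pair(0, 0)))))  →  p(p(p(0)))   [R3 at 1.1]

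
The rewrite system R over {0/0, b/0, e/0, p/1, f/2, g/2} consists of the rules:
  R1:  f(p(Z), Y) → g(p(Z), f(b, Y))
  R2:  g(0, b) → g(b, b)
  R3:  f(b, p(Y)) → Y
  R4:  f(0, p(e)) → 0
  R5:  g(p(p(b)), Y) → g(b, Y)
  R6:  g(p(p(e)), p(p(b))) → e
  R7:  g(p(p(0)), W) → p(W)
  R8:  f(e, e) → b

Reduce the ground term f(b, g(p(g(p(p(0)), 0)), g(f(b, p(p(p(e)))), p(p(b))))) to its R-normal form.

e

1. f(b, g(p(g(p(p(0)), 0)), g(f(b, p(p(p(e)))), p(p(b)))))  →  f(b, g(p(p(0)), g(f(b, p(p(p(e)))), p(p(b)))))   [R7 at 2.1.1]
2. f(b, g(p(p(0)), g(f(b, p(p(p(e)))), p(p(b)))))  →  f(b, p(g(f(b, p(p(p(e)))), p(p(b)))))   [R7 at 2]
3. f(b, p(g(f(b, p(p(p(e)))), p(p(b)))))  →  g(f(b, p(p(p(e)))), p(p(b)))   [R3 at ε]
4. g(f(b, p(p(p(e)))), p(p(b)))  →  g(p(p(e)), p(p(b)))   [R3 at 1]
5. g(p(p(e)), p(p(b)))  →  e   [R6 at ε]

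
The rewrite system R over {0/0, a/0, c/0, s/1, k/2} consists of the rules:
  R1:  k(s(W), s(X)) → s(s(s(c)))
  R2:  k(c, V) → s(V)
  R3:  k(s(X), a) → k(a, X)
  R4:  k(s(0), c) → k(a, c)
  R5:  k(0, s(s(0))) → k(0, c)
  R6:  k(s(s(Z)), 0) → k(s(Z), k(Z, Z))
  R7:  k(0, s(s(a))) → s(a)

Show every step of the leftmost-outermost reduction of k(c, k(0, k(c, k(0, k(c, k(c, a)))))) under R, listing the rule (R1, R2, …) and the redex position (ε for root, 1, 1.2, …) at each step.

1. k(c, k(0, k(c, k(0, k(c, k(c, a))))))  →  s(k(0, k(c, k(0, k(c, k(c, a))))))   [R2 at ε]
2. s(k(0, k(c, k(0, k(c, k(c, a))))))  →  s(k(0, s(k(0, k(c, k(c, a))))))   [R2 at 1.2]
3. s(k(0, s(k(0, k(c, k(c, a))))))  →  s(k(0, s(k(0, s(k(c, a))))))   [R2 at 1.2.1.2]
4. s(k(0, s(k(0, s(k(c, a))))))  →  s(k(0, s(k(0, s(s(a))))))   [R2 at 1.2.1.2.1]
5. s(k(0, s(k(0, s(s(a))))))  →  s(k(0, s(s(a))))   [R7 at 1.2.1]
6. s(k(0, s(s(a))))  →  s(s(a))   [R7 at 1]

s(s(a))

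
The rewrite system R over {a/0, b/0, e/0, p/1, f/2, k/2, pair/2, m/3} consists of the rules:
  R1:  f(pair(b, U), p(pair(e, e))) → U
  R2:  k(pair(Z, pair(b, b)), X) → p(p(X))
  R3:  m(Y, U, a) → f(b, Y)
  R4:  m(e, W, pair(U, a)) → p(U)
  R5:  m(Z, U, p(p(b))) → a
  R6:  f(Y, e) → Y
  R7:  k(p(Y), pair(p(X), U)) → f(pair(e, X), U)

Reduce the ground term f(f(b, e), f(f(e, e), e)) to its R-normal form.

1. f(f(b, e), f(f(e, e), e))  →  f(b, f(f(e, e), e))   [R6 at 1]
2. f(b, f(f(e, e), e))  →  f(b, f(e, e))   [R6 at 2]
3. f(b, f(e, e))  →  f(b, e)   [R6 at 2]
4. f(b, e)  →  b   [R6 at ε]

b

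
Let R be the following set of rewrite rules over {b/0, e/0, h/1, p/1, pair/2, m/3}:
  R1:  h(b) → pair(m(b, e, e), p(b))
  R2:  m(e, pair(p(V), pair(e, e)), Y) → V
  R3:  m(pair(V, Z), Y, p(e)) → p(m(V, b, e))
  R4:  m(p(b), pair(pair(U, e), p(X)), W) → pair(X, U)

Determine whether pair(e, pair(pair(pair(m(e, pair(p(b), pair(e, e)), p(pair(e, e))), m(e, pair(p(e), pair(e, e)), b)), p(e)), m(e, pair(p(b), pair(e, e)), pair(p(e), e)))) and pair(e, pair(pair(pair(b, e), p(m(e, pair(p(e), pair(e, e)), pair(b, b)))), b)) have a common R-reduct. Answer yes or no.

yes — NF(t₁) = pair(e, pair(pair(pair(b, e), p(e)), b)), NF(t₂) = pair(e, pair(pair(pair(b, e), p(e)), b))

Reduce t₁ = pair(e, pair(pair(pair(m(e, pair(p(b), pair(e, e)), p(pair(e, e))), m(e, pair(p(e), pair(e, e)), b)), p(e)), m(e, pair(p(b), pair(e, e)), pair(p(e), e)))):
1. pair(e, pair(pair(pair(m(e, pair(p(b), pair(e, e)), p(pair(e, e))), m(e, pair(p(e), pair(e, e)), b)), p(e)), m(e, pair(p(b), pair(e, e)), pair(p(e), e))))  →  pair(e, pair(pair(pair(b, m(e, pair(p(e), pair(e, e)), b)), p(e)), m(e, pair(p(b), pair(e, e)), pair(p(e), e))))   [R2 at 2.1.1.1]
2. pair(e, pair(pair(pair(b, m(e, pair(p(e), pair(e, e)), b)), p(e)), m(e, pair(p(b), pair(e, e)), pair(p(e), e))))  →  pair(e, pair(pair(pair(b, e), p(e)), m(e, pair(p(b), pair(e, e)), pair(p(e), e))))   [R2 at 2.1.1.2]
3. pair(e, pair(pair(pair(b, e), p(e)), m(e, pair(p(b), pair(e, e)), pair(p(e), e))))  →  pair(e, pair(pair(pair(b, e), p(e)), b))   [R2 at 2.2]

Reduce t₂ = pair(e, pair(pair(pair(b, e), p(m(e, pair(p(e), pair(e, e)), pair(b, b)))), b)):
1. pair(e, pair(pair(pair(b, e), p(m(e, pair(p(e), pair(e, e)), pair(b, b)))), b))  →  pair(e, pair(pair(pair(b, e), p(e)), b))   [R2 at 2.1.2.1]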